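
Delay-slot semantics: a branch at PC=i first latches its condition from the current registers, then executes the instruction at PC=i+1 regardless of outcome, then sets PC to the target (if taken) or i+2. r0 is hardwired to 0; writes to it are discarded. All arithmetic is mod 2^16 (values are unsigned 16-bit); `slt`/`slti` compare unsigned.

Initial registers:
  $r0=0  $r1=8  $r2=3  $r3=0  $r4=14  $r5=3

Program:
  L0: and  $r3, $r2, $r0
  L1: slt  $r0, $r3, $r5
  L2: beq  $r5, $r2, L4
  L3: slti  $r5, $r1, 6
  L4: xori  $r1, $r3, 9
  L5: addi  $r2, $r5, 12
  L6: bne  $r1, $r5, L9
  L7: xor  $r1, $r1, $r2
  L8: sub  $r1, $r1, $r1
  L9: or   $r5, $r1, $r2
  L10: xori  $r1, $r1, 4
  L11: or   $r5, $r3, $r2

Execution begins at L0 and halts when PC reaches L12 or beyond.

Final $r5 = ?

  step pc=0: and  $r3, $r2, $r0  regs=(0,8,3,0,14,3)
  step pc=1: slt  $r0, $r3, $r5  regs=(0,8,3,0,14,3)
  step pc=2: beq  $r5, $r2, L4  cond=T  regs=(0,8,3,0,14,3)
  step pc=3: slti  $r5, $r1, 6  regs=(0,8,3,0,14,0)
  step pc=4: xori  $r1, $r3, 9  regs=(0,9,3,0,14,0)
  step pc=5: addi  $r2, $r5, 12  regs=(0,9,12,0,14,0)
  step pc=6: bne  $r1, $r5, L9  cond=T  regs=(0,9,12,0,14,0)
  step pc=7: xor  $r1, $r1, $r2  regs=(0,5,12,0,14,0)
  step pc=9: or   $r5, $r1, $r2  regs=(0,5,12,0,14,13)
  step pc=10: xori  $r1, $r1, 4  regs=(0,1,12,0,14,13)
  step pc=11: or   $r5, $r3, $r2  regs=(0,1,12,0,14,12)

12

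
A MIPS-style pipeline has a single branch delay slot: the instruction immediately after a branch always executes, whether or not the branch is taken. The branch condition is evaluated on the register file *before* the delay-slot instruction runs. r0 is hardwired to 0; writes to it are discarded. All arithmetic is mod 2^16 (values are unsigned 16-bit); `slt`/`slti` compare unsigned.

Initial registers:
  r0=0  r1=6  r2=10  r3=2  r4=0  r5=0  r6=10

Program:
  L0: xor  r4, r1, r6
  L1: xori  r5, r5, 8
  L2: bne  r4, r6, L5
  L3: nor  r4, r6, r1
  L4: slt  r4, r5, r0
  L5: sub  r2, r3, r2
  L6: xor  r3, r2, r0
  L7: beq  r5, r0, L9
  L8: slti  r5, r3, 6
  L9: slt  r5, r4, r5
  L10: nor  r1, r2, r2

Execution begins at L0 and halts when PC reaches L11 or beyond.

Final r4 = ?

#0 xor  r4, r1, r6 ; 0/6/10/2/12/0/10
#1 xori  r5, r5, 8 ; 0/6/10/2/12/8/10
#2 bne  r4, r6, L5 ; 0/6/10/2/12/8/10 ; →target
#3 nor  r4, r6, r1 ; 0/6/10/2/65521/8/10
#5 sub  r2, r3, r2 ; 0/6/65528/2/65521/8/10
#6 xor  r3, r2, r0 ; 0/6/65528/65528/65521/8/10
#7 beq  r5, r0, L9 ; 0/6/65528/65528/65521/8/10 ; →fallthru
#8 slti  r5, r3, 6 ; 0/6/65528/65528/65521/0/10
#9 slt  r5, r4, r5 ; 0/6/65528/65528/65521/0/10
#10 nor  r1, r2, r2 ; 0/7/65528/65528/65521/0/10

65521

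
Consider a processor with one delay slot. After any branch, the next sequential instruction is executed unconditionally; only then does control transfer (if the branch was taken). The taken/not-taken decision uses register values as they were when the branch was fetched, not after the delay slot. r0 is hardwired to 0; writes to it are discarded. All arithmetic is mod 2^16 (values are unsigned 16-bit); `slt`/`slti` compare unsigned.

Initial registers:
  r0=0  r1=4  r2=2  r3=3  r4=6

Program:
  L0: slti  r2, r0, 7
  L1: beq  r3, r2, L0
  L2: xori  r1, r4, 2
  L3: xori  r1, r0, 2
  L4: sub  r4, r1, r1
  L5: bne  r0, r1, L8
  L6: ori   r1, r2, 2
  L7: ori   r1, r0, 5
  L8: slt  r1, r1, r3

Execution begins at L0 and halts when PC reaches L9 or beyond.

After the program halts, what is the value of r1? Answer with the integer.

0

[0] slti  r2, r0, 7  →  {r0:0, r1:4, r2:1, r3:3, r4:6}
[1] beq  r3, r2, L0  →  {r0:0, r1:4, r2:1, r3:3, r4:6}  ⟨branch fallthrough⟩
[2] xori  r1, r4, 2  →  {r0:0, r1:4, r2:1, r3:3, r4:6}
[3] xori  r1, r0, 2  →  {r0:0, r1:2, r2:1, r3:3, r4:6}
[4] sub  r4, r1, r1  →  {r0:0, r1:2, r2:1, r3:3, r4:0}
[5] bne  r0, r1, L8  →  {r0:0, r1:2, r2:1, r3:3, r4:0}  ⟨branch taken⟩
[6] ori   r1, r2, 2  →  {r0:0, r1:3, r2:1, r3:3, r4:0}
[8] slt  r1, r1, r3  →  {r0:0, r1:0, r2:1, r3:3, r4:0}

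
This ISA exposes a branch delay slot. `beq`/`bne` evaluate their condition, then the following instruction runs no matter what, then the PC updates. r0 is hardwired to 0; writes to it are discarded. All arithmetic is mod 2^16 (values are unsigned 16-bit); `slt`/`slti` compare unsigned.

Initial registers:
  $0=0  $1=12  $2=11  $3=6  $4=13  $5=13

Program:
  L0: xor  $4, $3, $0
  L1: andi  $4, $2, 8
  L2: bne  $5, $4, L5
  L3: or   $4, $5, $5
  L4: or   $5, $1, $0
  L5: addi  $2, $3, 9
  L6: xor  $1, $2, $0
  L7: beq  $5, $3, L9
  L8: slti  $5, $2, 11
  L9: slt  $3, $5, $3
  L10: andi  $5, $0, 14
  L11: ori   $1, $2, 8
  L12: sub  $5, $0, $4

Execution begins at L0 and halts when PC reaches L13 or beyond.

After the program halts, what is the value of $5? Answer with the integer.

#0 xor  $4, $3, $0 ; 0/12/11/6/6/13
#1 andi  $4, $2, 8 ; 0/12/11/6/8/13
#2 bne  $5, $4, L5 ; 0/12/11/6/8/13 ; →target
#3 or   $4, $5, $5 ; 0/12/11/6/13/13
#5 addi  $2, $3, 9 ; 0/12/15/6/13/13
#6 xor  $1, $2, $0 ; 0/15/15/6/13/13
#7 beq  $5, $3, L9 ; 0/15/15/6/13/13 ; →fallthru
#8 slti  $5, $2, 11 ; 0/15/15/6/13/0
#9 slt  $3, $5, $3 ; 0/15/15/1/13/0
#10 andi  $5, $0, 14 ; 0/15/15/1/13/0
#11 ori   $1, $2, 8 ; 0/15/15/1/13/0
#12 sub  $5, $0, $4 ; 0/15/15/1/13/65523

65523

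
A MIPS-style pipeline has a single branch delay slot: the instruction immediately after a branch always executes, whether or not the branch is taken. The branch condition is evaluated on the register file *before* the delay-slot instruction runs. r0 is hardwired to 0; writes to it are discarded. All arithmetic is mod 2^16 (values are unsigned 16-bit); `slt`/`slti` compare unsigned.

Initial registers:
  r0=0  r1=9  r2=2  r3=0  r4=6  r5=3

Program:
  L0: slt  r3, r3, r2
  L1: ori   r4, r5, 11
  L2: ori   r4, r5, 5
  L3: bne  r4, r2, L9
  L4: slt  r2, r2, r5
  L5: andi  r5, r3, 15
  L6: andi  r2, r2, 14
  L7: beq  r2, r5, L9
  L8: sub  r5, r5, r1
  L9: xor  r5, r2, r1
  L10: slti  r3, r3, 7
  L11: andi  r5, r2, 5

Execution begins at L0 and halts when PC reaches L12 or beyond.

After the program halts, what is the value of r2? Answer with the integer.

1

  step pc=0: slt  r3, r3, r2  regs=(0,9,2,1,6,3)
  step pc=1: ori   r4, r5, 11  regs=(0,9,2,1,11,3)
  step pc=2: ori   r4, r5, 5  regs=(0,9,2,1,7,3)
  step pc=3: bne  r4, r2, L9  cond=T  regs=(0,9,2,1,7,3)
  step pc=4: slt  r2, r2, r5  regs=(0,9,1,1,7,3)
  step pc=9: xor  r5, r2, r1  regs=(0,9,1,1,7,8)
  step pc=10: slti  r3, r3, 7  regs=(0,9,1,1,7,8)
  step pc=11: andi  r5, r2, 5  regs=(0,9,1,1,7,1)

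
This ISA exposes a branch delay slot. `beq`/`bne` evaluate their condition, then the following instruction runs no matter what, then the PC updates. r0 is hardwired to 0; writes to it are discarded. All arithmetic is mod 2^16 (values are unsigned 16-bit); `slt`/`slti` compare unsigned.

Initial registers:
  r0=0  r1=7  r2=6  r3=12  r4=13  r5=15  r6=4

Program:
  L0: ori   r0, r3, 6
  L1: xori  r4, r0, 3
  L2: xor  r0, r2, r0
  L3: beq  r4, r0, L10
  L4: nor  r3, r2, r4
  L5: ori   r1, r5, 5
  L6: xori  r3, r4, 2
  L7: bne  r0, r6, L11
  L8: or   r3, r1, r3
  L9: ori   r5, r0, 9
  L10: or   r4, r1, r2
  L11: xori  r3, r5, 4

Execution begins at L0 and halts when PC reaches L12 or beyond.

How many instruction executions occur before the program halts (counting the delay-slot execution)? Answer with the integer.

[0] ori   r0, r3, 6  →  {r0:0, r1:7, r2:6, r3:12, r4:13, r5:15, r6:4}
[1] xori  r4, r0, 3  →  {r0:0, r1:7, r2:6, r3:12, r4:3, r5:15, r6:4}
[2] xor  r0, r2, r0  →  {r0:0, r1:7, r2:6, r3:12, r4:3, r5:15, r6:4}
[3] beq  r4, r0, L10  →  {r0:0, r1:7, r2:6, r3:12, r4:3, r5:15, r6:4}  ⟨branch fallthrough⟩
[4] nor  r3, r2, r4  →  {r0:0, r1:7, r2:6, r3:65528, r4:3, r5:15, r6:4}
[5] ori   r1, r5, 5  →  {r0:0, r1:15, r2:6, r3:65528, r4:3, r5:15, r6:4}
[6] xori  r3, r4, 2  →  {r0:0, r1:15, r2:6, r3:1, r4:3, r5:15, r6:4}
[7] bne  r0, r6, L11  →  {r0:0, r1:15, r2:6, r3:1, r4:3, r5:15, r6:4}  ⟨branch taken⟩
[8] or   r3, r1, r3  →  {r0:0, r1:15, r2:6, r3:15, r4:3, r5:15, r6:4}
[11] xori  r3, r5, 4  →  {r0:0, r1:15, r2:6, r3:11, r4:3, r5:15, r6:4}

10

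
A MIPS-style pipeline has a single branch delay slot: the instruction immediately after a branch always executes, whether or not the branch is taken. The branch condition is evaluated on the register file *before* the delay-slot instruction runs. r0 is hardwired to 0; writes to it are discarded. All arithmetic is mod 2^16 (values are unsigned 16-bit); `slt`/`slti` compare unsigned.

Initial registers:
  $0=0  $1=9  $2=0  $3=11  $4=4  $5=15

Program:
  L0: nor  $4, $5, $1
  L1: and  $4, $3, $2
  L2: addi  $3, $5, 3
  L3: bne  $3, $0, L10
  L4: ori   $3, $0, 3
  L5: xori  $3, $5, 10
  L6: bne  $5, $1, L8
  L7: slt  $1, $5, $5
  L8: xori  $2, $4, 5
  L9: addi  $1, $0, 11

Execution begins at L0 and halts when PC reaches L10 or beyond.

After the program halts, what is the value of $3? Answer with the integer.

[0] nor  $4, $5, $1  →  {$0:0, $1:9, $2:0, $3:11, $4:65520, $5:15}
[1] and  $4, $3, $2  →  {$0:0, $1:9, $2:0, $3:11, $4:0, $5:15}
[2] addi  $3, $5, 3  →  {$0:0, $1:9, $2:0, $3:18, $4:0, $5:15}
[3] bne  $3, $0, L10  →  {$0:0, $1:9, $2:0, $3:18, $4:0, $5:15}  ⟨branch taken⟩
[4] ori   $3, $0, 3  →  {$0:0, $1:9, $2:0, $3:3, $4:0, $5:15}

3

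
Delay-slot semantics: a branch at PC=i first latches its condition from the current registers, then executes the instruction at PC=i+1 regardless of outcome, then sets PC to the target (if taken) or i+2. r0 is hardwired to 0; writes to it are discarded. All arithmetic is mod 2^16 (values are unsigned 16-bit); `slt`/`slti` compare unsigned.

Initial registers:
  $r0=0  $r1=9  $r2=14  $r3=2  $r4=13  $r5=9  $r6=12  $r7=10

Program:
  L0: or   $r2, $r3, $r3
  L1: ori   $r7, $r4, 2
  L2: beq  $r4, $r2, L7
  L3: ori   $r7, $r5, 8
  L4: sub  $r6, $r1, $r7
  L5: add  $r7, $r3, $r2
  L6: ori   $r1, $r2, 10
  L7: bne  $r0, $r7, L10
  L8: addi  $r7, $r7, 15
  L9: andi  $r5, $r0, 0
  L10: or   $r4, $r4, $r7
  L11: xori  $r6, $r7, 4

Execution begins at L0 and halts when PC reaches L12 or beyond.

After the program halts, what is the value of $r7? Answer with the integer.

[0] or   $r2, $r3, $r3  →  {$r0:0, $r1:9, $r2:2, $r3:2, $r4:13, $r5:9, $r6:12, $r7:10}
[1] ori   $r7, $r4, 2  →  {$r0:0, $r1:9, $r2:2, $r3:2, $r4:13, $r5:9, $r6:12, $r7:15}
[2] beq  $r4, $r2, L7  →  {$r0:0, $r1:9, $r2:2, $r3:2, $r4:13, $r5:9, $r6:12, $r7:15}  ⟨branch fallthrough⟩
[3] ori   $r7, $r5, 8  →  {$r0:0, $r1:9, $r2:2, $r3:2, $r4:13, $r5:9, $r6:12, $r7:9}
[4] sub  $r6, $r1, $r7  →  {$r0:0, $r1:9, $r2:2, $r3:2, $r4:13, $r5:9, $r6:0, $r7:9}
[5] add  $r7, $r3, $r2  →  {$r0:0, $r1:9, $r2:2, $r3:2, $r4:13, $r5:9, $r6:0, $r7:4}
[6] ori   $r1, $r2, 10  →  {$r0:0, $r1:10, $r2:2, $r3:2, $r4:13, $r5:9, $r6:0, $r7:4}
[7] bne  $r0, $r7, L10  →  {$r0:0, $r1:10, $r2:2, $r3:2, $r4:13, $r5:9, $r6:0, $r7:4}  ⟨branch taken⟩
[8] addi  $r7, $r7, 15  →  {$r0:0, $r1:10, $r2:2, $r3:2, $r4:13, $r5:9, $r6:0, $r7:19}
[10] or   $r4, $r4, $r7  →  {$r0:0, $r1:10, $r2:2, $r3:2, $r4:31, $r5:9, $r6:0, $r7:19}
[11] xori  $r6, $r7, 4  →  {$r0:0, $r1:10, $r2:2, $r3:2, $r4:31, $r5:9, $r6:23, $r7:19}

19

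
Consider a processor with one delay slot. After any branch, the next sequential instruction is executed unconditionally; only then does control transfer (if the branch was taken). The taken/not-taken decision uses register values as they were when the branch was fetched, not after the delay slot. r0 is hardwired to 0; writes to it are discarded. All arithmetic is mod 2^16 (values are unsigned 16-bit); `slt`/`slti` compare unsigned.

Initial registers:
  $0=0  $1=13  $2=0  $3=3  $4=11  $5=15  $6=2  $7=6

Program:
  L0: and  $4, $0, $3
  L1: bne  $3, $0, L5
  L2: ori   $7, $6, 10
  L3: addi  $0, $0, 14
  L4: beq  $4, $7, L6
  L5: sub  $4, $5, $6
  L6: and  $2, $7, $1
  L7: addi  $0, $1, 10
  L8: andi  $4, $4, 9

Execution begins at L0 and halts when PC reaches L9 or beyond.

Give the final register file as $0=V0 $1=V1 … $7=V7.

  step pc=0: and  $4, $0, $3  regs=(0,13,0,3,0,15,2,6)
  step pc=1: bne  $3, $0, L5  cond=T  regs=(0,13,0,3,0,15,2,6)
  step pc=2: ori   $7, $6, 10  regs=(0,13,0,3,0,15,2,10)
  step pc=5: sub  $4, $5, $6  regs=(0,13,0,3,13,15,2,10)
  step pc=6: and  $2, $7, $1  regs=(0,13,8,3,13,15,2,10)
  step pc=7: addi  $0, $1, 10  regs=(0,13,8,3,13,15,2,10)
  step pc=8: andi  $4, $4, 9  regs=(0,13,8,3,9,15,2,10)

$0=0 $1=13 $2=8 $3=3 $4=9 $5=15 $6=2 $7=10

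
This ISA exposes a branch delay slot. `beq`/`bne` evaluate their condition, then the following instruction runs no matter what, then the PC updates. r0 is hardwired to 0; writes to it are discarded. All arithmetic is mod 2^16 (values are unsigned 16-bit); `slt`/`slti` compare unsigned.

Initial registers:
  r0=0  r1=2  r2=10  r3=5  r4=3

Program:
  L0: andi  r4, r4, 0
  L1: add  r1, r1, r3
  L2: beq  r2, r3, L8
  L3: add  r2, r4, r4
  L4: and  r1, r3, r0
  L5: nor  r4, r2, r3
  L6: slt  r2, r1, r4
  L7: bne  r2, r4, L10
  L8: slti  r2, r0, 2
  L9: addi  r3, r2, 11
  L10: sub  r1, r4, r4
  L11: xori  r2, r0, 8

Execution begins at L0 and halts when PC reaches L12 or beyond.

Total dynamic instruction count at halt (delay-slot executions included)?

11

  step pc=0: andi  r4, r4, 0  regs=(0,2,10,5,0)
  step pc=1: add  r1, r1, r3  regs=(0,7,10,5,0)
  step pc=2: beq  r2, r3, L8  cond=F  regs=(0,7,10,5,0)
  step pc=3: add  r2, r4, r4  regs=(0,7,0,5,0)
  step pc=4: and  r1, r3, r0  regs=(0,0,0,5,0)
  step pc=5: nor  r4, r2, r3  regs=(0,0,0,5,65530)
  step pc=6: slt  r2, r1, r4  regs=(0,0,1,5,65530)
  step pc=7: bne  r2, r4, L10  cond=T  regs=(0,0,1,5,65530)
  step pc=8: slti  r2, r0, 2  regs=(0,0,1,5,65530)
  step pc=10: sub  r1, r4, r4  regs=(0,0,1,5,65530)
  step pc=11: xori  r2, r0, 8  regs=(0,0,8,5,65530)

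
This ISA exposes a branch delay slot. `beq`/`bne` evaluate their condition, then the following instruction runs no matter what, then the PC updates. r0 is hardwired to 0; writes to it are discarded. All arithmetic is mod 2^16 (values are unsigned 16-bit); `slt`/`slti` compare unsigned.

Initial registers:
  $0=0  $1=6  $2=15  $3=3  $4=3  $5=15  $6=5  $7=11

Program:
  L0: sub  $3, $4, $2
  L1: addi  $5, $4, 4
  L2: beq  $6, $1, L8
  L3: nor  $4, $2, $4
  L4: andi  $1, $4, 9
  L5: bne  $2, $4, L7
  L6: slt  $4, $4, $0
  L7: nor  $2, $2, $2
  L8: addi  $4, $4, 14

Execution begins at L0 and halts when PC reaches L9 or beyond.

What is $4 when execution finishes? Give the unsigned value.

#0 sub  $3, $4, $2 ; 0/6/15/65524/3/15/5/11
#1 addi  $5, $4, 4 ; 0/6/15/65524/3/7/5/11
#2 beq  $6, $1, L8 ; 0/6/15/65524/3/7/5/11 ; →fallthru
#3 nor  $4, $2, $4 ; 0/6/15/65524/65520/7/5/11
#4 andi  $1, $4, 9 ; 0/0/15/65524/65520/7/5/11
#5 bne  $2, $4, L7 ; 0/0/15/65524/65520/7/5/11 ; →target
#6 slt  $4, $4, $0 ; 0/0/15/65524/0/7/5/11
#7 nor  $2, $2, $2 ; 0/0/65520/65524/0/7/5/11
#8 addi  $4, $4, 14 ; 0/0/65520/65524/14/7/5/11

14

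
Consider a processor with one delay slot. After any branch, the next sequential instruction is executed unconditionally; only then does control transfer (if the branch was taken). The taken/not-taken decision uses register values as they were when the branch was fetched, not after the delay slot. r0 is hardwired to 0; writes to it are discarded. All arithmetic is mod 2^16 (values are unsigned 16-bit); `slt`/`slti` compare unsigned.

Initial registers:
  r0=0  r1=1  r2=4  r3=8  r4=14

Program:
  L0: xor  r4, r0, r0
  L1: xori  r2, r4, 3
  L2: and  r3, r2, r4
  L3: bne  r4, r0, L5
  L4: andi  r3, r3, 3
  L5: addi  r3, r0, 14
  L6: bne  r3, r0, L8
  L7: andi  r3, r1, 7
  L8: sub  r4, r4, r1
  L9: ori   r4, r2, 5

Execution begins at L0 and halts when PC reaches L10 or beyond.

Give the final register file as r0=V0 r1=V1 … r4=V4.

r0=0 r1=1 r2=3 r3=1 r4=7

PC=0  xor  r4, r0, r0        | r0=0 r1=1 r2=4 r3=8 r4=0
PC=1  xori  r2, r4, 3        | r0=0 r1=1 r2=3 r3=8 r4=0
PC=2  and  r3, r2, r4        | r0=0 r1=1 r2=3 r3=0 r4=0
PC=3  bne  r4, r0, L5        | r0=0 r1=1 r2=3 r3=0 r4=0  [not taken]
PC=4  andi  r3, r3, 3        | r0=0 r1=1 r2=3 r3=0 r4=0
PC=5  addi  r3, r0, 14       | r0=0 r1=1 r2=3 r3=14 r4=0
PC=6  bne  r3, r0, L8        | r0=0 r1=1 r2=3 r3=14 r4=0  [TAKEN]
PC=7  andi  r3, r1, 7        | r0=0 r1=1 r2=3 r3=1 r4=0
PC=8  sub  r4, r4, r1        | r0=0 r1=1 r2=3 r3=1 r4=65535
PC=9  ori   r4, r2, 5        | r0=0 r1=1 r2=3 r3=1 r4=7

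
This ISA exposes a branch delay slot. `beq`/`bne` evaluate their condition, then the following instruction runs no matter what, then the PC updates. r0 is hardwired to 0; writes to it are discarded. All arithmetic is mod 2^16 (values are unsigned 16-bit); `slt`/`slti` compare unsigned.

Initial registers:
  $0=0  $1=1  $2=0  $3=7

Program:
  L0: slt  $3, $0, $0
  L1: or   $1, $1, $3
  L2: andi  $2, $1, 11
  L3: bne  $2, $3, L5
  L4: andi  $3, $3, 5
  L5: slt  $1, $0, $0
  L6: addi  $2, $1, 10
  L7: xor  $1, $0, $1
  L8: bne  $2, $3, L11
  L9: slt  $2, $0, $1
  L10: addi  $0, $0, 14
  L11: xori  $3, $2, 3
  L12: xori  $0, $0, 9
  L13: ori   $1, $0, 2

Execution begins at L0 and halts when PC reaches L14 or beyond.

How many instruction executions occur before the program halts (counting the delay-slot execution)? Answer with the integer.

13

#0 slt  $3, $0, $0 ; 0/1/0/0
#1 or   $1, $1, $3 ; 0/1/0/0
#2 andi  $2, $1, 11 ; 0/1/1/0
#3 bne  $2, $3, L5 ; 0/1/1/0 ; →target
#4 andi  $3, $3, 5 ; 0/1/1/0
#5 slt  $1, $0, $0 ; 0/0/1/0
#6 addi  $2, $1, 10 ; 0/0/10/0
#7 xor  $1, $0, $1 ; 0/0/10/0
#8 bne  $2, $3, L11 ; 0/0/10/0 ; →target
#9 slt  $2, $0, $1 ; 0/0/0/0
#11 xori  $3, $2, 3 ; 0/0/0/3
#12 xori  $0, $0, 9 ; 0/0/0/3
#13 ori   $1, $0, 2 ; 0/2/0/3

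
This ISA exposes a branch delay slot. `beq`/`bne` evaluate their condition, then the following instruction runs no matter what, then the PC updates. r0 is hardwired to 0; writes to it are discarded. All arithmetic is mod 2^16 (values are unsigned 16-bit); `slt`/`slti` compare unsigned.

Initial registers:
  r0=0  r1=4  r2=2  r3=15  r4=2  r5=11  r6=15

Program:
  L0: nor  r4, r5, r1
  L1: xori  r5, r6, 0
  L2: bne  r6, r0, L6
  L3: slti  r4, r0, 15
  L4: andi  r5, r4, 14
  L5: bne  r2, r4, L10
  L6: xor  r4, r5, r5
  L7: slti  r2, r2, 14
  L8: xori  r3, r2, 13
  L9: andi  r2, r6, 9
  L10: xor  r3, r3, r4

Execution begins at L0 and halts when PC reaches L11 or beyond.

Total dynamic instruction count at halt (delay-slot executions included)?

  step pc=0: nor  r4, r5, r1  regs=(0,4,2,15,65520,11,15)
  step pc=1: xori  r5, r6, 0  regs=(0,4,2,15,65520,15,15)
  step pc=2: bne  r6, r0, L6  cond=T  regs=(0,4,2,15,65520,15,15)
  step pc=3: slti  r4, r0, 15  regs=(0,4,2,15,1,15,15)
  step pc=6: xor  r4, r5, r5  regs=(0,4,2,15,0,15,15)
  step pc=7: slti  r2, r2, 14  regs=(0,4,1,15,0,15,15)
  step pc=8: xori  r3, r2, 13  regs=(0,4,1,12,0,15,15)
  step pc=9: andi  r2, r6, 9  regs=(0,4,9,12,0,15,15)
  step pc=10: xor  r3, r3, r4  regs=(0,4,9,12,0,15,15)

9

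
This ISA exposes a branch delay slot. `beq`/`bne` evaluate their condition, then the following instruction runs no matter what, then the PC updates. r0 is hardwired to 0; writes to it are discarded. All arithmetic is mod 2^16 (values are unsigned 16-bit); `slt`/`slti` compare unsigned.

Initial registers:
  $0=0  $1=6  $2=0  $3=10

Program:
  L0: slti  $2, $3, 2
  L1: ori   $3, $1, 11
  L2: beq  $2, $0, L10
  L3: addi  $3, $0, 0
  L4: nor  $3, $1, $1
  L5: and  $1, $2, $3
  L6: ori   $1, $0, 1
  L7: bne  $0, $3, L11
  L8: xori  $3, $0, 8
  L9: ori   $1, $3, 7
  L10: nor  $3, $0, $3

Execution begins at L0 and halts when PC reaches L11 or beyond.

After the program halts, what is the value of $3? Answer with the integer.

[0] slti  $2, $3, 2  →  {$0:0, $1:6, $2:0, $3:10}
[1] ori   $3, $1, 11  →  {$0:0, $1:6, $2:0, $3:15}
[2] beq  $2, $0, L10  →  {$0:0, $1:6, $2:0, $3:15}  ⟨branch taken⟩
[3] addi  $3, $0, 0  →  {$0:0, $1:6, $2:0, $3:0}
[10] nor  $3, $0, $3  →  {$0:0, $1:6, $2:0, $3:65535}

65535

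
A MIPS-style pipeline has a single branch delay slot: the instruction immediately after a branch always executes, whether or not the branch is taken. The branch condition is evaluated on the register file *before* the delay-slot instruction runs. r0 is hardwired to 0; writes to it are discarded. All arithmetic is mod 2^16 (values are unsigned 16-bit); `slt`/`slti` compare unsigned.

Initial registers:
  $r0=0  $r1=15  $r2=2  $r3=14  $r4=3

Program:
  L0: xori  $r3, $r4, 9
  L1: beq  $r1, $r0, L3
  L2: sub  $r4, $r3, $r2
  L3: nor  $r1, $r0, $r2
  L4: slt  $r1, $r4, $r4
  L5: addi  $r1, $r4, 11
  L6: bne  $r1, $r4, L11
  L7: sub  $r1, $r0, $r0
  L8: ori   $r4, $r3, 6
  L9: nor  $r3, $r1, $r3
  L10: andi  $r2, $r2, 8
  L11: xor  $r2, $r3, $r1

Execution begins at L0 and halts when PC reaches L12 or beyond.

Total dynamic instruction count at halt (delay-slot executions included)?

[0] xori  $r3, $r4, 9  →  {$r0:0, $r1:15, $r2:2, $r3:10, $r4:3}
[1] beq  $r1, $r0, L3  →  {$r0:0, $r1:15, $r2:2, $r3:10, $r4:3}  ⟨branch fallthrough⟩
[2] sub  $r4, $r3, $r2  →  {$r0:0, $r1:15, $r2:2, $r3:10, $r4:8}
[3] nor  $r1, $r0, $r2  →  {$r0:0, $r1:65533, $r2:2, $r3:10, $r4:8}
[4] slt  $r1, $r4, $r4  →  {$r0:0, $r1:0, $r2:2, $r3:10, $r4:8}
[5] addi  $r1, $r4, 11  →  {$r0:0, $r1:19, $r2:2, $r3:10, $r4:8}
[6] bne  $r1, $r4, L11  →  {$r0:0, $r1:19, $r2:2, $r3:10, $r4:8}  ⟨branch taken⟩
[7] sub  $r1, $r0, $r0  →  {$r0:0, $r1:0, $r2:2, $r3:10, $r4:8}
[11] xor  $r2, $r3, $r1  →  {$r0:0, $r1:0, $r2:10, $r3:10, $r4:8}

9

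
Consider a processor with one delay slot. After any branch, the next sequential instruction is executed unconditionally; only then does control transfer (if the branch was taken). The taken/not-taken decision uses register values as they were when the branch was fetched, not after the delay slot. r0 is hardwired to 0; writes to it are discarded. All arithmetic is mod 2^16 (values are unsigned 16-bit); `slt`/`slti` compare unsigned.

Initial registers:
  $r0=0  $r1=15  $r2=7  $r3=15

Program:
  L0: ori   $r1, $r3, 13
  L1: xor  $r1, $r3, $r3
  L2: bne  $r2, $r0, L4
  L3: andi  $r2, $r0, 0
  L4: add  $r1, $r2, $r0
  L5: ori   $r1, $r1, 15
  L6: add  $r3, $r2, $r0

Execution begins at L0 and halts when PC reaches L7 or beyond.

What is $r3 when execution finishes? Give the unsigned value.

#0 ori   $r1, $r3, 13 ; 0/15/7/15
#1 xor  $r1, $r3, $r3 ; 0/0/7/15
#2 bne  $r2, $r0, L4 ; 0/0/7/15 ; →target
#3 andi  $r2, $r0, 0 ; 0/0/0/15
#4 add  $r1, $r2, $r0 ; 0/0/0/15
#5 ori   $r1, $r1, 15 ; 0/15/0/15
#6 add  $r3, $r2, $r0 ; 0/15/0/0

0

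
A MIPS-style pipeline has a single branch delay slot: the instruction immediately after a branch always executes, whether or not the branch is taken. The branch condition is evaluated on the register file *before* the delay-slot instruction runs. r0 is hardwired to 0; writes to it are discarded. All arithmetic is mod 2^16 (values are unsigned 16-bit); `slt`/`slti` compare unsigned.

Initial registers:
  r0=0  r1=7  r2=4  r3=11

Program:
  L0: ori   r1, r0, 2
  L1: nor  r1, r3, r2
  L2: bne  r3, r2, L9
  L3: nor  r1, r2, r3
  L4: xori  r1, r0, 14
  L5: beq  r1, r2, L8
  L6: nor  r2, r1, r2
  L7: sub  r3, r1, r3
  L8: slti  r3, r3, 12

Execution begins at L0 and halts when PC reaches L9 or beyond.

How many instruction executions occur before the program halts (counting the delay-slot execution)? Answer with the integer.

4

[0] ori   r1, r0, 2  →  {r0:0, r1:2, r2:4, r3:11}
[1] nor  r1, r3, r2  →  {r0:0, r1:65520, r2:4, r3:11}
[2] bne  r3, r2, L9  →  {r0:0, r1:65520, r2:4, r3:11}  ⟨branch taken⟩
[3] nor  r1, r2, r3  →  {r0:0, r1:65520, r2:4, r3:11}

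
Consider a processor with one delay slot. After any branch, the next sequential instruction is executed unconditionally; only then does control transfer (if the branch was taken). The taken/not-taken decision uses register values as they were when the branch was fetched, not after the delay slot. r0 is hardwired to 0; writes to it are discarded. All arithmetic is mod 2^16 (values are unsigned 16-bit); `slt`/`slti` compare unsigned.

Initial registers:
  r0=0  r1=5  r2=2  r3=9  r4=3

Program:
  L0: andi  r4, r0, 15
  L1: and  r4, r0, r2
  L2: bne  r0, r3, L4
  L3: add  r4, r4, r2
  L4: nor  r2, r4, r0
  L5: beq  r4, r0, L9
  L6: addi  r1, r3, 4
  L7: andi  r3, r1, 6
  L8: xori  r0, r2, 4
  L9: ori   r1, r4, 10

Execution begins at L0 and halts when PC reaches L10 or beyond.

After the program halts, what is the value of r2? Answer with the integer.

65533

  step pc=0: andi  r4, r0, 15  regs=(0,5,2,9,0)
  step pc=1: and  r4, r0, r2  regs=(0,5,2,9,0)
  step pc=2: bne  r0, r3, L4  cond=T  regs=(0,5,2,9,0)
  step pc=3: add  r4, r4, r2  regs=(0,5,2,9,2)
  step pc=4: nor  r2, r4, r0  regs=(0,5,65533,9,2)
  step pc=5: beq  r4, r0, L9  cond=F  regs=(0,5,65533,9,2)
  step pc=6: addi  r1, r3, 4  regs=(0,13,65533,9,2)
  step pc=7: andi  r3, r1, 6  regs=(0,13,65533,4,2)
  step pc=8: xori  r0, r2, 4  regs=(0,13,65533,4,2)
  step pc=9: ori   r1, r4, 10  regs=(0,10,65533,4,2)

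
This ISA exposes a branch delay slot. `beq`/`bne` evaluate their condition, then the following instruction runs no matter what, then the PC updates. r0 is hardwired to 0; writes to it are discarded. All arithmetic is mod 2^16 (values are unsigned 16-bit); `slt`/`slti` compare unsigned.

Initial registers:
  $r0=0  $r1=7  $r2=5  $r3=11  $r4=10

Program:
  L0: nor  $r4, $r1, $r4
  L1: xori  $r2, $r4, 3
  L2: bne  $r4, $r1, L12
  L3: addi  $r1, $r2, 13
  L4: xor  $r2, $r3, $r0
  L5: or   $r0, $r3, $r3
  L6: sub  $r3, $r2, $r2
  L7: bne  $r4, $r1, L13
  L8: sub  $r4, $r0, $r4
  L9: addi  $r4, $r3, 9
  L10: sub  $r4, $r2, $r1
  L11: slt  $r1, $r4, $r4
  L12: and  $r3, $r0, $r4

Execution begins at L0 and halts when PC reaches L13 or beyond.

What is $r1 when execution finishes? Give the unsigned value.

PC=0  nor  $r4, $r1, $r4     | $r0=0 $r1=7 $r2=5 $r3=11 $r4=65520
PC=1  xori  $r2, $r4, 3      | $r0=0 $r1=7 $r2=65523 $r3=11 $r4=65520
PC=2  bne  $r4, $r1, L12     | $r0=0 $r1=7 $r2=65523 $r3=11 $r4=65520  [TAKEN]
PC=3  addi  $r1, $r2, 13     | $r0=0 $r1=0 $r2=65523 $r3=11 $r4=65520
PC=12 and  $r3, $r0, $r4     | $r0=0 $r1=0 $r2=65523 $r3=0 $r4=65520

0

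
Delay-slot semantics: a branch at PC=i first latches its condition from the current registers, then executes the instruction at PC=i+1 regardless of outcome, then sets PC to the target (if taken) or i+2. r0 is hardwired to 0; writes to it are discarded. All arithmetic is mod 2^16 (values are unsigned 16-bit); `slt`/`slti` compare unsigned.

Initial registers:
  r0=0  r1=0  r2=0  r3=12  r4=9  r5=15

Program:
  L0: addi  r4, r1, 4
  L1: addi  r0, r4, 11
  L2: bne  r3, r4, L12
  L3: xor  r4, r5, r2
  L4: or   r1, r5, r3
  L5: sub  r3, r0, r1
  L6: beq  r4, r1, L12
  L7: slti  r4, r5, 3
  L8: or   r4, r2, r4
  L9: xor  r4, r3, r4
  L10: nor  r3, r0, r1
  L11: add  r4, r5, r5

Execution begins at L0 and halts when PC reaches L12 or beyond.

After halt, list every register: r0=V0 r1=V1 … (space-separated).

r0=0 r1=0 r2=0 r3=12 r4=15 r5=15

PC=0  addi  r4, r1, 4        | r0=0 r1=0 r2=0 r3=12 r4=4 r5=15
PC=1  addi  r0, r4, 11       | r0=0 r1=0 r2=0 r3=12 r4=4 r5=15
PC=2  bne  r3, r4, L12       | r0=0 r1=0 r2=0 r3=12 r4=4 r5=15  [TAKEN]
PC=3  xor  r4, r5, r2        | r0=0 r1=0 r2=0 r3=12 r4=15 r5=15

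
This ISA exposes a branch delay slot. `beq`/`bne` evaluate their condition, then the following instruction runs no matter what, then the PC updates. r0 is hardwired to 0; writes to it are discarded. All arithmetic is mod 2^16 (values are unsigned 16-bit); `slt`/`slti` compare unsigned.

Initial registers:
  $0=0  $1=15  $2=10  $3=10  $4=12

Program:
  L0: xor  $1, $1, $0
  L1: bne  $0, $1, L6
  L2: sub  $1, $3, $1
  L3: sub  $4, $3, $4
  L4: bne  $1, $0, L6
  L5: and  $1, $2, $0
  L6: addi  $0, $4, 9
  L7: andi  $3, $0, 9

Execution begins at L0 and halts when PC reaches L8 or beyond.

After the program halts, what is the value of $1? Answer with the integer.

65531

[0] xor  $1, $1, $0  →  {$0:0, $1:15, $2:10, $3:10, $4:12}
[1] bne  $0, $1, L6  →  {$0:0, $1:15, $2:10, $3:10, $4:12}  ⟨branch taken⟩
[2] sub  $1, $3, $1  →  {$0:0, $1:65531, $2:10, $3:10, $4:12}
[6] addi  $0, $4, 9  →  {$0:0, $1:65531, $2:10, $3:10, $4:12}
[7] andi  $3, $0, 9  →  {$0:0, $1:65531, $2:10, $3:0, $4:12}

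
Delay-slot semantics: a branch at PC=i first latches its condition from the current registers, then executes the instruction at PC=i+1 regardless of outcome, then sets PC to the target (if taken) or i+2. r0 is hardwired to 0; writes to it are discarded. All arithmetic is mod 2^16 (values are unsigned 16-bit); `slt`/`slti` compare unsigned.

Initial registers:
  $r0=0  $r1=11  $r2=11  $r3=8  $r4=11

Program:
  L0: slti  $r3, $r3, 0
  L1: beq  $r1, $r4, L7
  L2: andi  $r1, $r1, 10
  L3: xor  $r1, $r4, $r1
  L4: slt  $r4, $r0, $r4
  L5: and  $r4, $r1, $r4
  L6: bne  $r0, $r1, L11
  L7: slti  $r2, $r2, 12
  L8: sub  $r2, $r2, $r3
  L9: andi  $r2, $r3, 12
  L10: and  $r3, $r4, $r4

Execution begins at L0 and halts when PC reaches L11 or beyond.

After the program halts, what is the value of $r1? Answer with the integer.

10

[0] slti  $r3, $r3, 0  →  {$r0:0, $r1:11, $r2:11, $r3:0, $r4:11}
[1] beq  $r1, $r4, L7  →  {$r0:0, $r1:11, $r2:11, $r3:0, $r4:11}  ⟨branch taken⟩
[2] andi  $r1, $r1, 10  →  {$r0:0, $r1:10, $r2:11, $r3:0, $r4:11}
[7] slti  $r2, $r2, 12  →  {$r0:0, $r1:10, $r2:1, $r3:0, $r4:11}
[8] sub  $r2, $r2, $r3  →  {$r0:0, $r1:10, $r2:1, $r3:0, $r4:11}
[9] andi  $r2, $r3, 12  →  {$r0:0, $r1:10, $r2:0, $r3:0, $r4:11}
[10] and  $r3, $r4, $r4  →  {$r0:0, $r1:10, $r2:0, $r3:11, $r4:11}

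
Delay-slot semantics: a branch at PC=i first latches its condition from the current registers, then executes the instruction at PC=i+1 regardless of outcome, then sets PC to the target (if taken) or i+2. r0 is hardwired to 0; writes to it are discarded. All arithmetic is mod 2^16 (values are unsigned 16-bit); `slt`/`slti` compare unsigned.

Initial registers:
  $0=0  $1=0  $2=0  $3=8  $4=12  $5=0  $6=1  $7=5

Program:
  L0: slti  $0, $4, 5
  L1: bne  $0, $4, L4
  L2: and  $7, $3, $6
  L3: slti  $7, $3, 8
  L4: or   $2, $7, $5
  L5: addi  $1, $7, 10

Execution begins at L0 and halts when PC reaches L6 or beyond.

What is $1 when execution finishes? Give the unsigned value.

10

#0 slti  $0, $4, 5 ; 0/0/0/8/12/0/1/5
#1 bne  $0, $4, L4 ; 0/0/0/8/12/0/1/5 ; →target
#2 and  $7, $3, $6 ; 0/0/0/8/12/0/1/0
#4 or   $2, $7, $5 ; 0/0/0/8/12/0/1/0
#5 addi  $1, $7, 10 ; 0/10/0/8/12/0/1/0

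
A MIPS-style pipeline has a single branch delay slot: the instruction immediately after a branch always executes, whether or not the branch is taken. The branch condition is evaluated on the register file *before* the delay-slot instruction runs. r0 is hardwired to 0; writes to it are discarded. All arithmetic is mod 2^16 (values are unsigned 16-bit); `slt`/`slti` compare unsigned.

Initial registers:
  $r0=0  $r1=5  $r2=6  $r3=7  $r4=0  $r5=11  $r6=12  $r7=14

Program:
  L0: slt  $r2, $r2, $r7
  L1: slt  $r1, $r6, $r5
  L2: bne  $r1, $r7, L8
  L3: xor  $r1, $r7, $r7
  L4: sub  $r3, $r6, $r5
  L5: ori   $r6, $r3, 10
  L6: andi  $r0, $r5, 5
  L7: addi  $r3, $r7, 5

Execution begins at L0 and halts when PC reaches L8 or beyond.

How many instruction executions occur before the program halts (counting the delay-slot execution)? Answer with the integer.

[0] slt  $r2, $r2, $r7  →  {$r0:0, $r1:5, $r2:1, $r3:7, $r4:0, $r5:11, $r6:12, $r7:14}
[1] slt  $r1, $r6, $r5  →  {$r0:0, $r1:0, $r2:1, $r3:7, $r4:0, $r5:11, $r6:12, $r7:14}
[2] bne  $r1, $r7, L8  →  {$r0:0, $r1:0, $r2:1, $r3:7, $r4:0, $r5:11, $r6:12, $r7:14}  ⟨branch taken⟩
[3] xor  $r1, $r7, $r7  →  {$r0:0, $r1:0, $r2:1, $r3:7, $r4:0, $r5:11, $r6:12, $r7:14}

4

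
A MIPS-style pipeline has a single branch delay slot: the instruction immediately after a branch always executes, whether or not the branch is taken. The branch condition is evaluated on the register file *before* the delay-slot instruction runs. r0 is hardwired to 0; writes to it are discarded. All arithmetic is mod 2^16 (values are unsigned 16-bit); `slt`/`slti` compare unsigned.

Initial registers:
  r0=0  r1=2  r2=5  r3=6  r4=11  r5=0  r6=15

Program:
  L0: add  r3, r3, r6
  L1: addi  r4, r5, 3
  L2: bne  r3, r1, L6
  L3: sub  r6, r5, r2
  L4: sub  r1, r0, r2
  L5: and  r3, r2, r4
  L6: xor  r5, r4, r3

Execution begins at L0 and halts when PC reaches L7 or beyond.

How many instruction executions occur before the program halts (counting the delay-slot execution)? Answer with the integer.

PC=0  add  r3, r3, r6        | r0=0 r1=2 r2=5 r3=21 r4=11 r5=0 r6=15
PC=1  addi  r4, r5, 3        | r0=0 r1=2 r2=5 r3=21 r4=3 r5=0 r6=15
PC=2  bne  r3, r1, L6        | r0=0 r1=2 r2=5 r3=21 r4=3 r5=0 r6=15  [TAKEN]
PC=3  sub  r6, r5, r2        | r0=0 r1=2 r2=5 r3=21 r4=3 r5=0 r6=65531
PC=6  xor  r5, r4, r3        | r0=0 r1=2 r2=5 r3=21 r4=3 r5=22 r6=65531

5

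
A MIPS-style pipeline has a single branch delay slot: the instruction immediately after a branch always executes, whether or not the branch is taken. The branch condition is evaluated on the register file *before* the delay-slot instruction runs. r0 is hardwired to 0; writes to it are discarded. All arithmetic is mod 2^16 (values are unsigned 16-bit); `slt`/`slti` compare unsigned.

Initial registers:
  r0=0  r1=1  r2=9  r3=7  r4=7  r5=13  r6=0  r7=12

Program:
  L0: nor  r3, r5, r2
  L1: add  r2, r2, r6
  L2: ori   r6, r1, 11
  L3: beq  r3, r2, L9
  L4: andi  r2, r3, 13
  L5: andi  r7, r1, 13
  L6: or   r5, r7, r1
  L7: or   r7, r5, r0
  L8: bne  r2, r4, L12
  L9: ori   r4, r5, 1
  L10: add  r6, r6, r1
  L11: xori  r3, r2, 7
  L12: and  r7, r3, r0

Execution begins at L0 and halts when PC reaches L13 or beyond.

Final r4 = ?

  step pc=0: nor  r3, r5, r2  regs=(0,1,9,65522,7,13,0,12)
  step pc=1: add  r2, r2, r6  regs=(0,1,9,65522,7,13,0,12)
  step pc=2: ori   r6, r1, 11  regs=(0,1,9,65522,7,13,11,12)
  step pc=3: beq  r3, r2, L9  cond=F  regs=(0,1,9,65522,7,13,11,12)
  step pc=4: andi  r2, r3, 13  regs=(0,1,0,65522,7,13,11,12)
  step pc=5: andi  r7, r1, 13  regs=(0,1,0,65522,7,13,11,1)
  step pc=6: or   r5, r7, r1  regs=(0,1,0,65522,7,1,11,1)
  step pc=7: or   r7, r5, r0  regs=(0,1,0,65522,7,1,11,1)
  step pc=8: bne  r2, r4, L12  cond=T  regs=(0,1,0,65522,7,1,11,1)
  step pc=9: ori   r4, r5, 1  regs=(0,1,0,65522,1,1,11,1)
  step pc=12: and  r7, r3, r0  regs=(0,1,0,65522,1,1,11,0)

1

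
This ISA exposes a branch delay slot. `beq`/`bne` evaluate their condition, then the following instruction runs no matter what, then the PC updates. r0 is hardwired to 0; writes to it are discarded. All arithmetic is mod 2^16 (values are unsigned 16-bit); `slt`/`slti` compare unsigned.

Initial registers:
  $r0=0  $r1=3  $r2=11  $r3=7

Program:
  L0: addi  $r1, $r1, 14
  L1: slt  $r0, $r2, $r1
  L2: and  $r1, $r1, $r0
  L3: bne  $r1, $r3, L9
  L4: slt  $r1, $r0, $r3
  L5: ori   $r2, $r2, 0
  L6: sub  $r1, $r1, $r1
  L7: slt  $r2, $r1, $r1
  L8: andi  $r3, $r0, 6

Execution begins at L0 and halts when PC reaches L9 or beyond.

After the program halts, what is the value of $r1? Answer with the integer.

  step pc=0: addi  $r1, $r1, 14  regs=(0,17,11,7)
  step pc=1: slt  $r0, $r2, $r1  regs=(0,17,11,7)
  step pc=2: and  $r1, $r1, $r0  regs=(0,0,11,7)
  step pc=3: bne  $r1, $r3, L9  cond=T  regs=(0,0,11,7)
  step pc=4: slt  $r1, $r0, $r3  regs=(0,1,11,7)

1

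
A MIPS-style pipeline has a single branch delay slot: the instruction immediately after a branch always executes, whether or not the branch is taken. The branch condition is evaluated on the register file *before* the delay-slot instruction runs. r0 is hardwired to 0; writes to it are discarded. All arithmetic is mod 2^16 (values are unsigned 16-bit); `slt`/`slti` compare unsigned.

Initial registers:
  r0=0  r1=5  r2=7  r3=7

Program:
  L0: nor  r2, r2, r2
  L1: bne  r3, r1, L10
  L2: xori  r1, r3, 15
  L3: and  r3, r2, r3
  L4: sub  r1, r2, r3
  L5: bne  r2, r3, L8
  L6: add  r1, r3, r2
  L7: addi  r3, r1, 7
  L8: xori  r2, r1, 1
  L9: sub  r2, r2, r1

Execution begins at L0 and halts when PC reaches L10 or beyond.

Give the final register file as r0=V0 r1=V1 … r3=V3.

#0 nor  r2, r2, r2 ; 0/5/65528/7
#1 bne  r3, r1, L10 ; 0/5/65528/7 ; →target
#2 xori  r1, r3, 15 ; 0/8/65528/7

r0=0 r1=8 r2=65528 r3=7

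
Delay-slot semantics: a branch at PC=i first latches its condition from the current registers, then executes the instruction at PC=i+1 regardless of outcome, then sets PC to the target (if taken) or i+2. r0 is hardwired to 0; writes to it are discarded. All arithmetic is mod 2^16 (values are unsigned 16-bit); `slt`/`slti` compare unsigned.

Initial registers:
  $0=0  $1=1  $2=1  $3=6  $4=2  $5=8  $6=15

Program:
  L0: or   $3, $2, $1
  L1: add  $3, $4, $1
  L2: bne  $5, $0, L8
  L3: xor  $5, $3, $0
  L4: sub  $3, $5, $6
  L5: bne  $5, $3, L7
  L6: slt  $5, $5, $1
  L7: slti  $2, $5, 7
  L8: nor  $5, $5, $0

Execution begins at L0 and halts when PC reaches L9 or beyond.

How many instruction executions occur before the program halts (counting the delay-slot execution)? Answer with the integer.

5

[0] or   $3, $2, $1  →  {$0:0, $1:1, $2:1, $3:1, $4:2, $5:8, $6:15}
[1] add  $3, $4, $1  →  {$0:0, $1:1, $2:1, $3:3, $4:2, $5:8, $6:15}
[2] bne  $5, $0, L8  →  {$0:0, $1:1, $2:1, $3:3, $4:2, $5:8, $6:15}  ⟨branch taken⟩
[3] xor  $5, $3, $0  →  {$0:0, $1:1, $2:1, $3:3, $4:2, $5:3, $6:15}
[8] nor  $5, $5, $0  →  {$0:0, $1:1, $2:1, $3:3, $4:2, $5:65532, $6:15}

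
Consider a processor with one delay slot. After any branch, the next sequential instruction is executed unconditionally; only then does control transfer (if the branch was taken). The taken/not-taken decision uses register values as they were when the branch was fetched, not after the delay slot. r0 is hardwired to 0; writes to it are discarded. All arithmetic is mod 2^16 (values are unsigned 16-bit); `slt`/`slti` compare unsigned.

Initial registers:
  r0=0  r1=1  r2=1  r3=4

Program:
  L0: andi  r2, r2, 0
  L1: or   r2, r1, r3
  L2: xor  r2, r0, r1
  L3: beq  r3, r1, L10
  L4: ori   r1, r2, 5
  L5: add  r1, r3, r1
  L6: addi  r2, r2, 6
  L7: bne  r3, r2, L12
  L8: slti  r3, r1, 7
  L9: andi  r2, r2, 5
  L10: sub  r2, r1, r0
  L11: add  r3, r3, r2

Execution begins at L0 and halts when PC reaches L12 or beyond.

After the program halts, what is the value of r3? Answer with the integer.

PC=0  andi  r2, r2, 0        | r0=0 r1=1 r2=0 r3=4
PC=1  or   r2, r1, r3        | r0=0 r1=1 r2=5 r3=4
PC=2  xor  r2, r0, r1        | r0=0 r1=1 r2=1 r3=4
PC=3  beq  r3, r1, L10       | r0=0 r1=1 r2=1 r3=4  [not taken]
PC=4  ori   r1, r2, 5        | r0=0 r1=5 r2=1 r3=4
PC=5  add  r1, r3, r1        | r0=0 r1=9 r2=1 r3=4
PC=6  addi  r2, r2, 6        | r0=0 r1=9 r2=7 r3=4
PC=7  bne  r3, r2, L12       | r0=0 r1=9 r2=7 r3=4  [TAKEN]
PC=8  slti  r3, r1, 7        | r0=0 r1=9 r2=7 r3=0

0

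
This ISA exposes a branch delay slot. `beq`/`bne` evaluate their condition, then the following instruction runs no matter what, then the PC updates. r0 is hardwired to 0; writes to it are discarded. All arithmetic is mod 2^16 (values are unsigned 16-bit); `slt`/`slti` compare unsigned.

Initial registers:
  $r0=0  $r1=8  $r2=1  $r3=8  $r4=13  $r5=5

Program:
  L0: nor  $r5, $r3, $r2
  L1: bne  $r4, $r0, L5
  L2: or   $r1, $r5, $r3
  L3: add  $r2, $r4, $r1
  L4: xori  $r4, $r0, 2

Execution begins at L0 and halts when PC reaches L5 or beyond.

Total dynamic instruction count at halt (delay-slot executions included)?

3

PC=0  nor  $r5, $r3, $r2     | $r0=0 $r1=8 $r2=1 $r3=8 $r4=13 $r5=65526
PC=1  bne  $r4, $r0, L5      | $r0=0 $r1=8 $r2=1 $r3=8 $r4=13 $r5=65526  [TAKEN]
PC=2  or   $r1, $r5, $r3     | $r0=0 $r1=65534 $r2=1 $r3=8 $r4=13 $r5=65526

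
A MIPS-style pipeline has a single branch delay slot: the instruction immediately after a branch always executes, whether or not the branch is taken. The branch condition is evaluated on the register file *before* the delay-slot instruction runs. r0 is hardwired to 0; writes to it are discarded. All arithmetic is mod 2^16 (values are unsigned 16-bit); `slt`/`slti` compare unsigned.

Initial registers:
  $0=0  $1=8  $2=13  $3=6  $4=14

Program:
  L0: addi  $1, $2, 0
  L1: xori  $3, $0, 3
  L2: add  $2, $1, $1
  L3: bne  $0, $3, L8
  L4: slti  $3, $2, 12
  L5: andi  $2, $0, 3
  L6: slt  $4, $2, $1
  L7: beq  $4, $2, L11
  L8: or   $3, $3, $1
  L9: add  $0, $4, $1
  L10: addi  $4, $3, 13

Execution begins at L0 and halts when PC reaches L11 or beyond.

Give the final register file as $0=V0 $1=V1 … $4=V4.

$0=0 $1=13 $2=26 $3=13 $4=26

[0] addi  $1, $2, 0  →  {$0:0, $1:13, $2:13, $3:6, $4:14}
[1] xori  $3, $0, 3  →  {$0:0, $1:13, $2:13, $3:3, $4:14}
[2] add  $2, $1, $1  →  {$0:0, $1:13, $2:26, $3:3, $4:14}
[3] bne  $0, $3, L8  →  {$0:0, $1:13, $2:26, $3:3, $4:14}  ⟨branch taken⟩
[4] slti  $3, $2, 12  →  {$0:0, $1:13, $2:26, $3:0, $4:14}
[8] or   $3, $3, $1  →  {$0:0, $1:13, $2:26, $3:13, $4:14}
[9] add  $0, $4, $1  →  {$0:0, $1:13, $2:26, $3:13, $4:14}
[10] addi  $4, $3, 13  →  {$0:0, $1:13, $2:26, $3:13, $4:26}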